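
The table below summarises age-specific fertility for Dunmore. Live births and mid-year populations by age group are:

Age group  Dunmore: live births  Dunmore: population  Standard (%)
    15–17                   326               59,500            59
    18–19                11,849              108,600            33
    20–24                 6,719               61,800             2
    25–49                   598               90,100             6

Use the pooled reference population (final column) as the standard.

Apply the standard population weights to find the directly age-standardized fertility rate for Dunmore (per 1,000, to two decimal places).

Age-specific rates per 1,000 for Dunmore: 5.479, 109.107, 108.722, 6.637.
Standard weights: 0.59, 0.33, 0.02, 0.06.
Standardized rate: 0.5900×5.479 + 0.3300×109.107 + 0.0200×108.722 + 0.0600×6.637 = 41.8105 per 1,000.

41.81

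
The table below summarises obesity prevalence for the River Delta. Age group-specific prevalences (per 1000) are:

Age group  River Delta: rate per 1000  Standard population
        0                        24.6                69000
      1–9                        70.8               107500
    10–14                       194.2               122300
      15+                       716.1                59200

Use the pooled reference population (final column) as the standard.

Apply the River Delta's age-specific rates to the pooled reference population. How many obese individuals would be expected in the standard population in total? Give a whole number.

75452

Expected obese individuals = Σ (standard pop × age-specific rate ÷ 1000)
= 69000×24.6/1000 + 107500×70.8/1000 + 122300×194.2/1000 + 59200×716.1/1000
= 1697.40 + 7611.00 + 23750.66 + 42393.12 = 75452.18.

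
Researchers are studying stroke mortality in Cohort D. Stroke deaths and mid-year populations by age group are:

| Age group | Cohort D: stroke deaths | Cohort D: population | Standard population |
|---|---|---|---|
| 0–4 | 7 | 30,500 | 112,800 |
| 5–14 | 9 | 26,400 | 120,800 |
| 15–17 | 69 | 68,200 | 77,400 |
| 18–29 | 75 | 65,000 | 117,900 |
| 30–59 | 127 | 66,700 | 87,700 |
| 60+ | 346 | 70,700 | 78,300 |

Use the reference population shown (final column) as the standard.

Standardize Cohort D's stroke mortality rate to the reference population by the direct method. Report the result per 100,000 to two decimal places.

139.79

Age-specific rates per 100,000 for Cohort D: 22.95, 34.09, 101.17, 115.38, 190.40, 489.39.
Standard total = 594,900; weights = 0.1896, 0.2031, 0.1301, 0.1982, 0.1474, 0.1316.
Standardized rate: 0.1896×22.95 + 0.2031×34.09 + 0.1301×101.17 + 0.1982×115.38 + 0.1474×190.40 + 0.1316×489.39 = 139.7874 per 100,000.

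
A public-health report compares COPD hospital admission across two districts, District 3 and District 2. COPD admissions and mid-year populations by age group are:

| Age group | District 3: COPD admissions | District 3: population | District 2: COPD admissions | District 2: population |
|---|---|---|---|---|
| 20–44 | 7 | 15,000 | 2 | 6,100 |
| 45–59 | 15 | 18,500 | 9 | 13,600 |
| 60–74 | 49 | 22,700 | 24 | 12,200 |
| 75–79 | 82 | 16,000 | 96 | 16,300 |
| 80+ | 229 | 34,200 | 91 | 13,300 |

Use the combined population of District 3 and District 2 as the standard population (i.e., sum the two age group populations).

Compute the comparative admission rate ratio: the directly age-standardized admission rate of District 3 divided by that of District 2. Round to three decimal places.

Age-specific rates per 10,000 for District 3: 4.67, 8.11, 21.59, 51.25, 66.96.
For District 2: 3.28, 6.62, 19.67, 58.90, 68.42.
Combined standard total = 167,900; weights = 0.1257, 0.1912, 0.2079, 0.1924, 0.2829.
District 3: 0.1257×4.67 + 0.1912×8.11 + 0.2079×21.59 + 0.1924×51.25 + 0.2829×66.96 = 35.4259 per 10,000.
District 2: 0.1257×3.28 + 0.1912×6.62 + 0.2079×19.67 + 0.1924×58.90 + 0.2829×68.42 = 36.4532 per 10,000.
Ratio = 35.4259 ÷ 36.4532 = 0.97182.

0.972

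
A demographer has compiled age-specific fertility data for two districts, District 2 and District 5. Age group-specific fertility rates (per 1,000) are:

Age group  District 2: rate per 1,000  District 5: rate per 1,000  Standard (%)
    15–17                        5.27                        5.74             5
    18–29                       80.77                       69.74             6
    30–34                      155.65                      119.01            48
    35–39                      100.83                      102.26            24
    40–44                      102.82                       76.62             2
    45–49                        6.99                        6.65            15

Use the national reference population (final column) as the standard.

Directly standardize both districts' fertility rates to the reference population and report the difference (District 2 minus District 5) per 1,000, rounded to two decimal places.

Standard weights: 0.05, 0.06, 0.48, 0.24, 0.02, 0.15.
District 2: 0.0500×5.27 + 0.0600×80.77 + 0.4800×155.65 + 0.2400×100.83 + 0.0200×102.82 + 0.1500×6.99 = 107.1258 per 1,000.
District 5: 0.0500×5.74 + 0.0600×69.74 + 0.4800×119.01 + 0.2400×102.26 + 0.0200×76.62 + 0.1500×6.65 = 88.6685 per 1,000.
Difference = 107.1258 − 88.6685 = 18.4573.

18.46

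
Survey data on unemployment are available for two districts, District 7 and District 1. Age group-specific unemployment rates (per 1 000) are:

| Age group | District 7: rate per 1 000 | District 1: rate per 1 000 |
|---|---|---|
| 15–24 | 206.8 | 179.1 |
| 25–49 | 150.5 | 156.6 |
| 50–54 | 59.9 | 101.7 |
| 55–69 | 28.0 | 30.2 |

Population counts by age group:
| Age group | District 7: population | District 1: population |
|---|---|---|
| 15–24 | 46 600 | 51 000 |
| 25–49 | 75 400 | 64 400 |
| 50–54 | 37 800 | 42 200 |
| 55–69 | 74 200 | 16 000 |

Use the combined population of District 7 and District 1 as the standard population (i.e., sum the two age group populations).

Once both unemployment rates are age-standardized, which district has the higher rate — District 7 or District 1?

Combined standard total = 407 600; weights = 0.2395, 0.3430, 0.1963, 0.2213.
District 7: 0.2395×206.8 + 0.3430×150.5 + 0.1963×59.9 + 0.2213×28.0 = 119.0902 per 1 000.
District 1: 0.2395×179.1 + 0.3430×156.6 + 0.1963×101.7 + 0.2213×30.2 = 123.2406 per 1 000.

District 1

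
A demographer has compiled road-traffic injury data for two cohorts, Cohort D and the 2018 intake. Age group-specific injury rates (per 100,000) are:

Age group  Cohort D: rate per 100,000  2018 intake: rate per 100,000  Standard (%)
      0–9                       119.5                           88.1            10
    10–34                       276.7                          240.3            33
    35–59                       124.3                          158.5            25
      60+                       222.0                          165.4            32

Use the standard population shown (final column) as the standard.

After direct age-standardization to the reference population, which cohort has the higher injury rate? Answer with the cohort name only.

Cohort D

Standard weights: 0.10, 0.33, 0.25, 0.32.
Cohort D: 0.1000×119.5 + 0.3300×276.7 + 0.2500×124.3 + 0.3200×222.0 = 205.3760 per 100,000.
The 2018 intake: 0.1000×88.1 + 0.3300×240.3 + 0.2500×158.5 + 0.3200×165.4 = 180.6620 per 100,000.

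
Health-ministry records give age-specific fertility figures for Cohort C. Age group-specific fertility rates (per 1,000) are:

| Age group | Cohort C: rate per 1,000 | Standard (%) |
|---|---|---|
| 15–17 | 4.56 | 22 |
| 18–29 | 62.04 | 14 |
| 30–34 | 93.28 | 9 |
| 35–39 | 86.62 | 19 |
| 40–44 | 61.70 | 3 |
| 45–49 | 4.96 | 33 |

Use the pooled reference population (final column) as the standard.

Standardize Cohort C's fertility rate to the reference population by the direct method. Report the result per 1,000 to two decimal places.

38.03

Standard weights: 0.22, 0.14, 0.09, 0.19, 0.03, 0.33.
Standardized rate: 0.2200×4.56 + 0.1400×62.04 + 0.0900×93.28 + 0.1900×86.62 + 0.0300×61.70 + 0.3300×4.96 = 38.0296 per 1,000.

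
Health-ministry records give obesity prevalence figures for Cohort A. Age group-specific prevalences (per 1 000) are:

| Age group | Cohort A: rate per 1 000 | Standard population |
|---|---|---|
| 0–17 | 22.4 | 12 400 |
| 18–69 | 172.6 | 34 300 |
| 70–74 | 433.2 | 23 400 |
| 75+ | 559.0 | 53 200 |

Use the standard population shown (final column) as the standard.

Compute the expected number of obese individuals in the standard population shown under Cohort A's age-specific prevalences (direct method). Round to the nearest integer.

46074

Expected obese individuals = Σ (standard pop × age-specific rate ÷ 1 000)
= 12 400×22.4/1 000 + 34 300×172.6/1 000 + 23 400×433.2/1 000 + 53 200×559.0/1 000
= 277.76 + 5920.18 + 10136.88 + 29738.80 = 46073.62.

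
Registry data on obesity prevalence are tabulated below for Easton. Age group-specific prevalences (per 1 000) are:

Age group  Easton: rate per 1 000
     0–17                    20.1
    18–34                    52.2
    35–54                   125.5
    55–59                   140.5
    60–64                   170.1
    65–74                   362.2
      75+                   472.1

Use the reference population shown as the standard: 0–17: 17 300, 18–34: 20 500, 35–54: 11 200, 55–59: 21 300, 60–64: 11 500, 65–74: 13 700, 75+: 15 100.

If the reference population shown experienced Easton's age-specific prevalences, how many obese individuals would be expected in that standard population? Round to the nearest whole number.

19863

Expected obese individuals = Σ (standard pop × age-specific rate ÷ 1 000)
= 17 300×20.1/1 000 + 20 500×52.2/1 000 + 11 200×125.5/1 000 + 21 300×140.5/1 000 + 11 500×170.1/1 000 + 13 700×362.2/1 000 + 15 100×472.1/1 000
= 347.73 + 1070.10 + 1405.60 + 2992.65 + 1956.15 + 4962.14 + 7128.71 = 19863.08.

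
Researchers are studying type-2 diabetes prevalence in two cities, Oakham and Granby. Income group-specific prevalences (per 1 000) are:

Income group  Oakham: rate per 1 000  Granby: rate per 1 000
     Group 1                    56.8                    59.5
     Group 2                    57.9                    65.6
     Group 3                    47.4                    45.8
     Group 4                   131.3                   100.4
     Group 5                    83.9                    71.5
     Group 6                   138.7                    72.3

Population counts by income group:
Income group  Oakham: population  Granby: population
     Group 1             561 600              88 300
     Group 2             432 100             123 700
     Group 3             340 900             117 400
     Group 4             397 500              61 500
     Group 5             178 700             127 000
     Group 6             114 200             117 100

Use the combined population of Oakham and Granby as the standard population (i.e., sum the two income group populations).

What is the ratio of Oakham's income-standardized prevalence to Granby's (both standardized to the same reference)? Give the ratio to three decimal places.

Combined standard total = 2 660 000; weights = 0.2443, 0.2089, 0.1723, 0.1726, 0.1149, 0.0870.
Oakham: 0.2443×56.8 + 0.2089×57.9 + 0.1723×47.4 + 0.1726×131.3 + 0.1149×83.9 + 0.0870×138.7 = 78.5018 per 1 000.
Granby: 0.2443×59.5 + 0.2089×65.6 + 0.1723×45.8 + 0.1726×100.4 + 0.1149×71.5 + 0.0870×72.3 = 67.9638 per 1 000.
Ratio = 78.5018 ÷ 67.9638 = 1.15505.

1.155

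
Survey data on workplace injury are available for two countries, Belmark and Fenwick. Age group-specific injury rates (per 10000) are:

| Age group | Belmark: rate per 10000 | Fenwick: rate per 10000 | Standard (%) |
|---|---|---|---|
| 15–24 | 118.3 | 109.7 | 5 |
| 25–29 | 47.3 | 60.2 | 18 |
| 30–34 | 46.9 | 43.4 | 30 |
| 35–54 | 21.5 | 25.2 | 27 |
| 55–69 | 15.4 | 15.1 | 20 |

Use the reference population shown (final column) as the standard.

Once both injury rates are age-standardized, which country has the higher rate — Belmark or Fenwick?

Fenwick

Standard weights: 0.05, 0.18, 0.30, 0.27, 0.20.
Belmark: 0.0500×118.3 + 0.1800×47.3 + 0.3000×46.9 + 0.2700×21.5 + 0.2000×15.4 = 37.3840 per 10000.
Fenwick: 0.0500×109.7 + 0.1800×60.2 + 0.3000×43.4 + 0.2700×25.2 + 0.2000×15.1 = 39.1650 per 10000.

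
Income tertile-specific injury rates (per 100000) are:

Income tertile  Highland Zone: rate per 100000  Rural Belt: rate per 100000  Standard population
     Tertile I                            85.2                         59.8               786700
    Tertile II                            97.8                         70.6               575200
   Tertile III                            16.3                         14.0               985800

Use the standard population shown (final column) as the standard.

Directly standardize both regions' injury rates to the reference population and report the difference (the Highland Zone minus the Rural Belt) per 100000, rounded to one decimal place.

Standard total = 2347700; weights = 0.3351, 0.2450, 0.4199.
The Highland Zone: 0.3351×85.2 + 0.2450×97.8 + 0.4199×16.3 = 59.3559 per 100000.
The Rural Belt: 0.3351×59.8 + 0.2450×70.6 + 0.4199×14.0 = 43.2146 per 100000.
Difference = 59.3559 − 43.2146 = 16.1413.

16.1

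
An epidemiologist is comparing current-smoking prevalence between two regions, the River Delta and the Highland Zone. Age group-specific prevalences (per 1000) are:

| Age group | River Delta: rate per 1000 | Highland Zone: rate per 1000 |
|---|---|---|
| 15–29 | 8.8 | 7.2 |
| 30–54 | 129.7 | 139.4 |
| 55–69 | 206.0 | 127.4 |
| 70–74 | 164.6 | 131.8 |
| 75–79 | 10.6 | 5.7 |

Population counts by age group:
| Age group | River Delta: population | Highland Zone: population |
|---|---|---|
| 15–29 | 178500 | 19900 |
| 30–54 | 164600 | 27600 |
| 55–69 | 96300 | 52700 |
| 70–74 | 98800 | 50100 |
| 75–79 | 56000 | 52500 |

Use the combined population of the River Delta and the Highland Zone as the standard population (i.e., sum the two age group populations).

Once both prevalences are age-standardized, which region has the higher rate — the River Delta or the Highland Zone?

Combined standard total = 797000; weights = 0.2489, 0.2412, 0.1870, 0.1868, 0.1361.
The River Delta: 0.2489×8.8 + 0.2412×129.7 + 0.1870×206.0 + 0.1868×164.6 + 0.1361×10.6 = 104.1748 per 1000.
The Highland Zone: 0.2489×7.2 + 0.2412×139.4 + 0.1870×127.4 + 0.1868×131.8 + 0.1361×5.7 = 84.6264 per 1000.

River Delta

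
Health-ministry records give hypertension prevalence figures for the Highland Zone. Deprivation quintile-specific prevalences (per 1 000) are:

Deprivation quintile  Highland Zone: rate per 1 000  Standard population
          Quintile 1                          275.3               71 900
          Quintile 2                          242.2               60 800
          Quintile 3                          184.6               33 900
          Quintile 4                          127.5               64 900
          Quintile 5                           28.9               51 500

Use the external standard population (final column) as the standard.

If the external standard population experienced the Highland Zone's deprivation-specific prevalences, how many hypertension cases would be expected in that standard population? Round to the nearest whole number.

50541

Expected hypertension cases = Σ (standard pop × deprivation-specific rate ÷ 1 000)
= 71 900×275.3/1 000 + 60 800×242.2/1 000 + 33 900×184.6/1 000 + 64 900×127.5/1 000 + 51 500×28.9/1 000
= 19794.07 + 14725.76 + 6257.94 + 8274.75 + 1488.35 = 50540.87.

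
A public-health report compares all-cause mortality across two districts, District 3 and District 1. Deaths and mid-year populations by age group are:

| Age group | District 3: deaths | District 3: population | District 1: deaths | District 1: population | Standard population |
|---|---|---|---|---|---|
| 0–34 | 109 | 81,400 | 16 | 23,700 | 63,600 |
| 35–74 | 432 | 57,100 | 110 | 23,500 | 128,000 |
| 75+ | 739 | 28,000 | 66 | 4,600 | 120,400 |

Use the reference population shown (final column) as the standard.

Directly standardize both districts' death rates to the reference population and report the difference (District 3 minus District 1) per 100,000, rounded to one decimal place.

Age-specific rates per 100,000 for District 3: 133.91, 756.57, 2639.29.
For District 1: 67.51, 468.09, 1434.78.
Standard total = 312,000; weights = 0.2038, 0.4103, 0.3859.
District 3: 0.2038×133.91 + 0.4103×756.57 + 0.3859×2639.29 = 1356.1766 per 100,000.
District 1: 0.2038×67.51 + 0.4103×468.09 + 0.3859×1434.78 = 759.4756 per 100,000.
Difference = 1356.1766 − 759.4756 = 596.7010.

596.7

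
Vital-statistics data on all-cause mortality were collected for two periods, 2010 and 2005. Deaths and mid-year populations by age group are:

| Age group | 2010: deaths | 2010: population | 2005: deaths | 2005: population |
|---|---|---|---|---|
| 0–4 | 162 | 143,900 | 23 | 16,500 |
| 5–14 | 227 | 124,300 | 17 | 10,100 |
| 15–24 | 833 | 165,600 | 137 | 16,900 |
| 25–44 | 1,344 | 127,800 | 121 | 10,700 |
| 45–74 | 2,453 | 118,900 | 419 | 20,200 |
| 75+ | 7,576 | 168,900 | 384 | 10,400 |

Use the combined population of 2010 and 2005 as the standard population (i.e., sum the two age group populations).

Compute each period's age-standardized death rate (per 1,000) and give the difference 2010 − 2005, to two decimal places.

0.76

Age-specific rates per 1,000 for 2010: 1.126, 1.826, 5.030, 10.516, 20.631, 44.855.
For 2005: 1.394, 1.683, 8.107, 11.308, 20.743, 36.923.
Combined standard total = 934,200; weights = 0.1717, 0.1439, 0.1954, 0.1483, 0.1489, 0.1919.
2010: 0.1717×1.126 + 0.1439×1.826 + 0.1954×5.030 + 0.1483×10.516 + 0.1489×20.631 + 0.1919×44.855 = 14.6786 per 1,000.
2005: 0.1717×1.394 + 0.1439×1.683 + 0.1954×8.107 + 0.1483×11.308 + 0.1489×20.743 + 0.1919×36.923 = 13.9168 per 1,000.
Difference = 14.6786 − 13.9168 = 0.7619.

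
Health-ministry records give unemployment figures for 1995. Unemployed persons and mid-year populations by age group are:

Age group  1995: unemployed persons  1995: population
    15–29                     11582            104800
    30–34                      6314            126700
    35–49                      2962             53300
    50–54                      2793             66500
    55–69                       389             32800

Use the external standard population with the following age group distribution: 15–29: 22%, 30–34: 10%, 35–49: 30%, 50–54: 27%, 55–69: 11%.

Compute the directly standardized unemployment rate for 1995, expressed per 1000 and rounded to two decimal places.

58.61

Age-specific rates per 1000 for 1995: 110.515, 49.834, 55.572, 42.000, 11.860.
Standard weights: 0.22, 0.10, 0.30, 0.27, 0.11.
Standardized rate: 0.2200×110.515 + 0.1000×49.834 + 0.3000×55.572 + 0.2700×42.000 + 0.1100×11.860 = 58.6130 per 1000.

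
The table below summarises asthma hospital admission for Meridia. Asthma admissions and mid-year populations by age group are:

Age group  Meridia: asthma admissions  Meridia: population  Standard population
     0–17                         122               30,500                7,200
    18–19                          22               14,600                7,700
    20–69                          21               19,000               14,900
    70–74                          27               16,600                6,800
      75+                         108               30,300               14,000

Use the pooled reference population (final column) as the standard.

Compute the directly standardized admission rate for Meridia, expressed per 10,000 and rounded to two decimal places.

Age-specific rates per 10,000 for Meridia: 40.00, 15.07, 11.05, 16.27, 35.64.
Standard total = 50,600; weights = 0.1423, 0.1522, 0.2945, 0.1344, 0.2767.
Standardized rate: 0.1423×40.00 + 0.1522×15.07 + 0.2945×11.05 + 0.1344×16.27 + 0.2767×35.64 = 23.2870 per 10,000.

23.29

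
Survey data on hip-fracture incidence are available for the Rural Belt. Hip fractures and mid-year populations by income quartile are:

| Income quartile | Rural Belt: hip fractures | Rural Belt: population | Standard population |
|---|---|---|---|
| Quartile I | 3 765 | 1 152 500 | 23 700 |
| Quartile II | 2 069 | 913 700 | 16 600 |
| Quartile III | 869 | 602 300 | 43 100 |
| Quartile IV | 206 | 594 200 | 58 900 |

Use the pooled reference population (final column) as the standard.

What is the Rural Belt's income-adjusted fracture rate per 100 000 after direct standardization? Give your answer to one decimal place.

138.9

Income-specific rates per 100 000 for the Rural Belt: 326.68, 226.44, 144.28, 34.67.
Standard total = 142 300; weights = 0.1665, 0.1167, 0.3029, 0.4139.
Standardized rate: 0.1665×326.68 + 0.1167×226.44 + 0.3029×144.28 + 0.4139×34.67 = 138.8737 per 100 000.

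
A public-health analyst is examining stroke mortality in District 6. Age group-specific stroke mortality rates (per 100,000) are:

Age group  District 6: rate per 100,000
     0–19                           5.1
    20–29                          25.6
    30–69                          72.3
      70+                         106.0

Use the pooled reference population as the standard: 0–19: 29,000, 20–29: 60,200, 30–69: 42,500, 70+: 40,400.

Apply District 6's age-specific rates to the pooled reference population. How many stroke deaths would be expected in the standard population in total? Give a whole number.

90

Expected stroke deaths = Σ (standard pop × age-specific rate ÷ 100,000)
= 29,000×5.1/100,000 + 60,200×25.6/100,000 + 42,500×72.3/100,000 + 40,400×106.0/100,000
= 1.48 + 15.41 + 30.73 + 42.82 = 90.44.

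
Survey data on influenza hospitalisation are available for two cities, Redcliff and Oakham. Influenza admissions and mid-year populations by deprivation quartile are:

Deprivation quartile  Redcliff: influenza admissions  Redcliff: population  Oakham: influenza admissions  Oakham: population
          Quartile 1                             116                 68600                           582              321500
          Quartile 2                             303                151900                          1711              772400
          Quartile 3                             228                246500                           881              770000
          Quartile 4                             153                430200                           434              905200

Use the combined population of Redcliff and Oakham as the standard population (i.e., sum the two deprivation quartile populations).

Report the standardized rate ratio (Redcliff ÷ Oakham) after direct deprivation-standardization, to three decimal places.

0.860

Deprivation-specific rates per 100000 for Redcliff: 169.10, 199.47, 92.49, 35.56.
For Oakham: 181.03, 221.52, 114.42, 47.95.
Combined standard total = 3666300; weights = 0.1064, 0.2521, 0.2773, 0.3642.
Redcliff: 0.1064×169.10 + 0.2521×199.47 + 0.2773×92.49 + 0.3642×35.56 = 106.8794 per 100000.
Oakham: 0.1064×181.03 + 0.2521×221.52 + 0.2773×114.42 + 0.3642×47.95 = 124.2933 per 100000.
Ratio = 106.8794 ÷ 124.2933 = 0.85990.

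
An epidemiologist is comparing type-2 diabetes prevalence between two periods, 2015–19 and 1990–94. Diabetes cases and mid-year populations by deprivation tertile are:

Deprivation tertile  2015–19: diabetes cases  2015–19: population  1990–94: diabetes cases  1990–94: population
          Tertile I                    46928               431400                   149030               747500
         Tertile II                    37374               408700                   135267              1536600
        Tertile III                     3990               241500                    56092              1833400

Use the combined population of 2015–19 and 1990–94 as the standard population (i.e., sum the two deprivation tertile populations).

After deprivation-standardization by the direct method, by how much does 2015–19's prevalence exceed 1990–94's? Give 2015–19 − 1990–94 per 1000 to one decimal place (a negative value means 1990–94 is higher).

-24.9

Deprivation-specific rates per 1000 for 2015–19: 108.781, 91.446, 16.522.
For 1990–94: 199.371, 88.030, 30.595.
Combined standard total = 5199100; weights = 0.2268, 0.3742, 0.3991.
2015–19: 0.2268×108.781 + 0.3742×91.446 + 0.3991×16.522 = 65.4753 per 1000.
1990–94: 0.2268×199.371 + 0.3742×88.030 + 0.3991×30.595 = 90.3549 per 1000.
Difference = 65.4753 − 90.3549 = -24.8796.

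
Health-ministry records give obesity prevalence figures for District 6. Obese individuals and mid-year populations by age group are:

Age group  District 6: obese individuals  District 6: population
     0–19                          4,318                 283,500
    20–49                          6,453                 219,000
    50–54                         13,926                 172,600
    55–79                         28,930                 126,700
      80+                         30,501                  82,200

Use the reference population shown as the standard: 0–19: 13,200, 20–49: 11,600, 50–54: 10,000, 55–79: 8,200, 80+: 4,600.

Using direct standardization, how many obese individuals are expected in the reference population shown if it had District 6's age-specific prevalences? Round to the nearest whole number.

4929

Age-specific rates per 1,000 for District 6: 15.231, 29.466, 80.684, 228.335, 371.058.
Expected obese individuals = Σ (standard pop × age-specific rate ÷ 1,000)
= 13,200×15.231/1,000 + 11,600×29.466/1,000 + 10,000×80.684/1,000 + 8,200×228.335/1,000 + 4,600×371.058/1,000
= 201.05 + 341.80 + 806.84 + 1872.34 + 1706.87 = 4928.90.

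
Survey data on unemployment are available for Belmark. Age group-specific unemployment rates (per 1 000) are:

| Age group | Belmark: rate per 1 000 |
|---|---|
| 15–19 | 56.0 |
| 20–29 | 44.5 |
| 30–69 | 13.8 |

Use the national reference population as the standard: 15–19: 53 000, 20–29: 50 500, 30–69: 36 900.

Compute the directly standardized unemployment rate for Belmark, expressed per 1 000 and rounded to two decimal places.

40.77

Standard total = 140 400; weights = 0.3775, 0.3597, 0.2628.
Standardized rate: 0.3775×56.0 + 0.3597×44.5 + 0.2628×13.8 = 40.7726 per 1 000.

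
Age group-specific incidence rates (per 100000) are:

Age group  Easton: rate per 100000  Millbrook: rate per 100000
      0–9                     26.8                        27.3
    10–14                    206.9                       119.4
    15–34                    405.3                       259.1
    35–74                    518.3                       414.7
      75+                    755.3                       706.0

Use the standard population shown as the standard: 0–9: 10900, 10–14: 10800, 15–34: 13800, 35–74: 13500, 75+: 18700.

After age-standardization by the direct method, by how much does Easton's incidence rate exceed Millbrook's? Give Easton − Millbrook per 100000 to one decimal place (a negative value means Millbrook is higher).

Standard total = 67700; weights = 0.1610, 0.1595, 0.2038, 0.1994, 0.2762.
Easton: 0.1610×26.8 + 0.1595×206.9 + 0.2038×405.3 + 0.1994×518.3 + 0.2762×755.3 = 431.9194 per 100000.
Millbrook: 0.1610×27.3 + 0.1595×119.4 + 0.2038×259.1 + 0.1994×414.7 + 0.2762×706.0 = 353.9634 per 100000.
Difference = 431.9194 − 353.9634 = 77.9560.

78.0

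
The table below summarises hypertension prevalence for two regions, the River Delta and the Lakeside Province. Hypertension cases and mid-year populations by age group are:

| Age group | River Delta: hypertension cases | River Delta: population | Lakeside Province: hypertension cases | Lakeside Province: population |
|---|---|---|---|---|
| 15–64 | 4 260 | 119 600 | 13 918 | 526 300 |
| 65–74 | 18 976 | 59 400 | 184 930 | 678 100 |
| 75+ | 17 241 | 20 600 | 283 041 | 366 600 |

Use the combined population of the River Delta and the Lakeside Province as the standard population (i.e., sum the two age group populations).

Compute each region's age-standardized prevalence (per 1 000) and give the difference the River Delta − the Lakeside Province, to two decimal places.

37.00

Age-specific rates per 1 000 for the River Delta: 35.619, 319.461, 836.942.
For the Lakeside Province: 26.445, 272.718, 772.070.
Combined standard total = 1 770 600; weights = 0.3648, 0.4165, 0.2187.
The River Delta: 0.3648×35.619 + 0.4165×319.461 + 0.2187×836.942 = 329.0820 per 1 000.
The Lakeside Province: 0.3648×26.445 + 0.4165×272.718 + 0.2187×772.070 = 292.0795 per 1 000.
Difference = 329.0820 − 292.0795 = 37.0026.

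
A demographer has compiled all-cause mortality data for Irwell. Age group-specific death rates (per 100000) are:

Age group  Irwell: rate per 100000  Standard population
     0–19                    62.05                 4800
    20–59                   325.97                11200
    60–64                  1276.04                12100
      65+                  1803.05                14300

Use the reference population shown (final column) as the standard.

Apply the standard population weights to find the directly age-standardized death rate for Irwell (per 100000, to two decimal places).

Standard total = 42400; weights = 0.1132, 0.2642, 0.2854, 0.3373.
Standardized rate: 0.1132×62.05 + 0.2642×325.97 + 0.2854×1276.04 + 0.3373×1803.05 = 1065.3869 per 100000.

1065.39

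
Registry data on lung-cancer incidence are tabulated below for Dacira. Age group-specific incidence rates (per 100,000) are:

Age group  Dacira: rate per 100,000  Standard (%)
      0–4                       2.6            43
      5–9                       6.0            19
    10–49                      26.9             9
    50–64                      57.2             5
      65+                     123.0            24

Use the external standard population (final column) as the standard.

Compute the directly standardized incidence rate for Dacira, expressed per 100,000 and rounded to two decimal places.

37.06

Standard weights: 0.43, 0.19, 0.09, 0.05, 0.24.
Standardized rate: 0.4300×2.6 + 0.1900×6.0 + 0.0900×26.9 + 0.0500×57.2 + 0.2400×123.0 = 37.0590 per 100,000.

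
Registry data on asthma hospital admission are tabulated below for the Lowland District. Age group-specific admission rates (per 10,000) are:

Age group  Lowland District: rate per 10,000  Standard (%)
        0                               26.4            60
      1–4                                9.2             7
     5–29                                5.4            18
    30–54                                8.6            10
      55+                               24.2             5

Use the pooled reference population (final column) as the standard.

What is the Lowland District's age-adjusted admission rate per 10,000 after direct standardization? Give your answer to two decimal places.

Standard weights: 0.60, 0.07, 0.18, 0.10, 0.05.
Standardized rate: 0.6000×26.4 + 0.0700×9.2 + 0.1800×5.4 + 0.1000×8.6 + 0.0500×24.2 = 19.5260 per 10,000.

19.53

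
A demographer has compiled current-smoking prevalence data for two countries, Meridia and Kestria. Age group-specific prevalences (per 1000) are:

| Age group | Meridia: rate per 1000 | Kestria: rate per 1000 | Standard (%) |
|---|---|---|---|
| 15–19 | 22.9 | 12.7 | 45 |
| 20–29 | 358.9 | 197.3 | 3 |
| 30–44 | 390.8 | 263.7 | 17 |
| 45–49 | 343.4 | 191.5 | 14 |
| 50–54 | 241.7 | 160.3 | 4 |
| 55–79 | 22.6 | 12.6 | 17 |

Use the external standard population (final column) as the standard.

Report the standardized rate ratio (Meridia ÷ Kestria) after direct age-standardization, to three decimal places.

1.624

Standard weights: 0.45, 0.03, 0.17, 0.14, 0.04, 0.17.
Meridia: 0.4500×22.9 + 0.0300×358.9 + 0.1700×390.8 + 0.1400×343.4 + 0.0400×241.7 + 0.1700×22.6 = 149.0940 per 1000.
Kestria: 0.4500×12.7 + 0.0300×197.3 + 0.1700×263.7 + 0.1400×191.5 + 0.0400×160.3 + 0.1700×12.6 = 91.8270 per 1000.
Ratio = 149.0940 ÷ 91.8270 = 1.62364.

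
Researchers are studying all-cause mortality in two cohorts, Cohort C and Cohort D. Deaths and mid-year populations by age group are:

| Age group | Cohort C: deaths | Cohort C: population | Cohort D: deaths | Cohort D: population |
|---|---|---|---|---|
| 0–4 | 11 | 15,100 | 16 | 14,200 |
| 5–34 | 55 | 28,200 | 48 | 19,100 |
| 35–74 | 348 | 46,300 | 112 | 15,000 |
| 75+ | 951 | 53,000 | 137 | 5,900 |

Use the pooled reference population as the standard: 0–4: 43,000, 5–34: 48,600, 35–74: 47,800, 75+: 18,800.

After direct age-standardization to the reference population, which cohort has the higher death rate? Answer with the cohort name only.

Age-specific rates per 1,000 for Cohort C: 0.728, 1.950, 7.516, 17.943.
For Cohort D: 1.127, 2.513, 7.467, 23.220.
Standard total = 158,200; weights = 0.2718, 0.3072, 0.3021, 0.1188.
Cohort C: 0.2718×0.728 + 0.3072×1.950 + 0.3021×7.516 + 0.1188×17.943 = 5.2005 per 1,000.
Cohort D: 0.2718×1.127 + 0.3072×2.513 + 0.3021×7.467 + 0.1188×23.220 = 6.0938 per 1,000.
The crude rates (9.57 vs 5.77) would put Cohort C higher, but that reflects its age composition; once standardized to a common age structure, Cohort D has the higher underlying rate.

Cohort D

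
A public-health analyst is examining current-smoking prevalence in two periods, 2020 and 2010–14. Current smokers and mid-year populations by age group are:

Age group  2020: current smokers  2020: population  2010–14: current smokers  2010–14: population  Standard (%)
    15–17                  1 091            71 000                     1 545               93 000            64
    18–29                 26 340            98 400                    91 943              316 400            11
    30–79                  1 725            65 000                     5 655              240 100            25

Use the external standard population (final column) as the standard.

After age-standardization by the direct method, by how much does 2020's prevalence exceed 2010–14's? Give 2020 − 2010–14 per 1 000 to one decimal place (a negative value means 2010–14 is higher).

Age-specific rates per 1 000 for 2020: 15.366, 267.683, 26.538.
For 2010–14: 16.613, 290.591, 23.553.
Standard weights: 0.64, 0.11, 0.25.
2020: 0.6400×15.366 + 0.1100×267.683 + 0.2500×26.538 = 45.9141 per 1 000.
2010–14: 0.6400×16.613 + 0.1100×290.591 + 0.2500×23.553 = 48.4854 per 1 000.
Difference = 45.9141 − 48.4854 = -2.5713.

-2.6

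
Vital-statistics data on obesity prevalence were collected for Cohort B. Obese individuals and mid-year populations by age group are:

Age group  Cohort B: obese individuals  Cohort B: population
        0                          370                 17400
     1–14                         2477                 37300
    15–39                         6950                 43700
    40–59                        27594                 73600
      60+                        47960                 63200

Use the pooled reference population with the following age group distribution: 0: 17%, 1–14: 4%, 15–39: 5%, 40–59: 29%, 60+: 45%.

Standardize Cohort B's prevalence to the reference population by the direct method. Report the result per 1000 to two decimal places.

Age-specific rates per 1000 for Cohort B: 21.264, 66.408, 159.039, 374.918, 758.861.
Standard weights: 0.17, 0.04, 0.05, 0.29, 0.45.
Standardized rate: 0.1700×21.264 + 0.0400×66.408 + 0.0500×159.039 + 0.2900×374.918 + 0.4500×758.861 = 464.4369 per 1000.

464.44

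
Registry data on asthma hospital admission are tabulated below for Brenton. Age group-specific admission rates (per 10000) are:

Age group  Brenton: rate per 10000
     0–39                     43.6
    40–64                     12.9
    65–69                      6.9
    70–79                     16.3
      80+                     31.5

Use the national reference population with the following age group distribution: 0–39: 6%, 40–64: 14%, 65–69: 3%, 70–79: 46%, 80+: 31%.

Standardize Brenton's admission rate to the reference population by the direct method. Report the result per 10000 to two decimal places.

21.89

Standard weights: 0.06, 0.14, 0.03, 0.46, 0.31.
Standardized rate: 0.0600×43.6 + 0.1400×12.9 + 0.0300×6.9 + 0.4600×16.3 + 0.3100×31.5 = 21.8920 per 10000.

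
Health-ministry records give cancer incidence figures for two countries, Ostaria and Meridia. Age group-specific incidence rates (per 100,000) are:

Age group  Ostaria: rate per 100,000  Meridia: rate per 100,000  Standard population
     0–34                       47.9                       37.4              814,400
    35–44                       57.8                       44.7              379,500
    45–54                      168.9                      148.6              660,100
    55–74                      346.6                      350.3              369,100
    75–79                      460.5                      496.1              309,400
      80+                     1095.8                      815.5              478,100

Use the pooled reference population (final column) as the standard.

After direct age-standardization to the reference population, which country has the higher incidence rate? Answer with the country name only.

Ostaria

Standard total = 3,010,600; weights = 0.2705, 0.1261, 0.2193, 0.1226, 0.1028, 0.1588.
Ostaria: 0.2705×47.9 + 0.1261×57.8 + 0.2193×168.9 + 0.1226×346.6 + 0.1028×460.5 + 0.1588×1095.8 = 321.1142 per 100,000.
Meridia: 0.2705×37.4 + 0.1261×44.7 + 0.2193×148.6 + 0.1226×350.3 + 0.1028×496.1 + 0.1588×815.5 = 271.7706 per 100,000.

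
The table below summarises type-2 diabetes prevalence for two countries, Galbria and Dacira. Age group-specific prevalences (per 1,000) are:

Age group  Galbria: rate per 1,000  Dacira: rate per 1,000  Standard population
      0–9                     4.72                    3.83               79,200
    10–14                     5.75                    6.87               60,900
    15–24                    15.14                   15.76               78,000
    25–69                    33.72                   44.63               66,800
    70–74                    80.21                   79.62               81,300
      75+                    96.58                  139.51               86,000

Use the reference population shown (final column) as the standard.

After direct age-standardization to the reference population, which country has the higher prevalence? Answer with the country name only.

Dacira

Standard total = 452,200; weights = 0.1751, 0.1347, 0.1725, 0.1477, 0.1798, 0.1902.
Galbria: 0.1751×4.72 + 0.1347×5.75 + 0.1725×15.14 + 0.1477×33.72 + 0.1798×80.21 + 0.1902×96.58 = 41.9822 per 1,000.
Dacira: 0.1751×3.83 + 0.1347×6.87 + 0.1725×15.76 + 0.1477×44.63 + 0.1798×79.62 + 0.1902×139.51 = 51.7542 per 1,000.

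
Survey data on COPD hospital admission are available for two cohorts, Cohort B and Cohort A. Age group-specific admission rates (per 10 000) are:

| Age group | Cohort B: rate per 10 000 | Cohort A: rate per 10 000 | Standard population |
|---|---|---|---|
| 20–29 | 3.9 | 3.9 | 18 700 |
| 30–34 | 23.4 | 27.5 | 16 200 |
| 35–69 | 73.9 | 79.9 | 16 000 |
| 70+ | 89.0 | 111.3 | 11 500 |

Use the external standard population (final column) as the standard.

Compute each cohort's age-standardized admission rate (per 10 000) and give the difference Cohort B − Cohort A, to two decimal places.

Standard total = 62 400; weights = 0.2997, 0.2596, 0.2564, 0.1843.
Cohort B: 0.2997×3.9 + 0.2596×23.4 + 0.2564×73.9 + 0.1843×89.0 = 42.5947 per 10 000.
Cohort A: 0.2997×3.9 + 0.2596×27.5 + 0.2564×79.9 + 0.1843×111.3 = 49.3074 per 10 000.
Difference = 42.5947 − 49.3074 = -6.7127.

-6.71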